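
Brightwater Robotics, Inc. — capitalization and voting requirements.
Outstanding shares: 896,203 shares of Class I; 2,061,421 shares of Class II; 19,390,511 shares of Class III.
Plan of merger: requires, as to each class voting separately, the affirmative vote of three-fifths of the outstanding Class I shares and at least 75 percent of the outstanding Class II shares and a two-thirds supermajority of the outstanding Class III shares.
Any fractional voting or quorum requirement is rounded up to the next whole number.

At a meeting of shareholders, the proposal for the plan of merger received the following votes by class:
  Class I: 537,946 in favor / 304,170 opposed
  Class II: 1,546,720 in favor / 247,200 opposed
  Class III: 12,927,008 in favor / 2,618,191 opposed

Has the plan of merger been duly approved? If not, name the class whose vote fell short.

Class I: 3/5 of 896203 = 537721.80, rounded up to 537722; 537,722 required, 537,946 in favor — approved.
Class II: 3/4 of 2061421 = 1546065.75, rounded up to 1546066; 1,546,066 required, 1,546,720 in favor — approved.
Class III: 2/3 of 19390511 = 12927007.33, rounded up to 12927008; 12,927,008 required, 12,927,008 in favor — approved.

Approved — every class gave the required vote.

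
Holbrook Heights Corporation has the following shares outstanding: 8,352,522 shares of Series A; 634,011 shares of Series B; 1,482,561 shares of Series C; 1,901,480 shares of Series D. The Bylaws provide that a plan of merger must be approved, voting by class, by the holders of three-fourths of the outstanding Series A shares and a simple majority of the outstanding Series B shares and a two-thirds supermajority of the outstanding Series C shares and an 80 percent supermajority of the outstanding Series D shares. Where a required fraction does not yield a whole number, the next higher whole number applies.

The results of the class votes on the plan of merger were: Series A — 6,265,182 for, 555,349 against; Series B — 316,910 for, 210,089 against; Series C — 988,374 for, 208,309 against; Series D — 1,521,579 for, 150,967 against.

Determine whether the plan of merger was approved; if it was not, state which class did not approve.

Series A: 3/4 of 8352522 = 6264391.50, rounded up to 6264392; 6,264,392 required, 6,265,182 in favor — approved.
Series B: a majority of 634011 is 317006; 317,006 required, 316,910 in favor — not approved.
Series C: 2/3 of 1482561 = 988374; 988,374 required, 988,374 in favor — approved.
Series D: 4/5 of 1901480 = 1521184; 1,521,184 required, 1,521,579 in favor — approved.

Not approved — the Series B shares did not give the required vote.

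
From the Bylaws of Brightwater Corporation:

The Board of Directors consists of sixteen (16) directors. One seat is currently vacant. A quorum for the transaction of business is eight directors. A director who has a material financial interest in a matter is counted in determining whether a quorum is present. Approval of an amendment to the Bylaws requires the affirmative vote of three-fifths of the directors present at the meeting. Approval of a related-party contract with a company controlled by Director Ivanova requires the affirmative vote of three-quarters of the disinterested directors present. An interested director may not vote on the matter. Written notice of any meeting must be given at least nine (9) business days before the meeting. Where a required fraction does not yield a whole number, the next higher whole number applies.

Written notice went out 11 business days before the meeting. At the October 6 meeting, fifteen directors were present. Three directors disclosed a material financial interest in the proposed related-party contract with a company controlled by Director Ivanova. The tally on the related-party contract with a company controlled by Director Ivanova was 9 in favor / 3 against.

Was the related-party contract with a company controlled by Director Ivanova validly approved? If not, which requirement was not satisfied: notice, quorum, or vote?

Valid — all requirements satisfied.

Notice: 11 business days given; 9 required (11 ≥ 9). Satisfied.
Quorum: 15 present (interested directors count toward quorum); quorum is 8. Satisfied.
Vote: the related-party contract with a company controlled by Director Ivanova requires three-fourths of the disinterested directors present (15 − 3 = 12). 3/4 of 12 = 9, so 9 affirmative votes are needed; 9 voted in favor. Satisfied.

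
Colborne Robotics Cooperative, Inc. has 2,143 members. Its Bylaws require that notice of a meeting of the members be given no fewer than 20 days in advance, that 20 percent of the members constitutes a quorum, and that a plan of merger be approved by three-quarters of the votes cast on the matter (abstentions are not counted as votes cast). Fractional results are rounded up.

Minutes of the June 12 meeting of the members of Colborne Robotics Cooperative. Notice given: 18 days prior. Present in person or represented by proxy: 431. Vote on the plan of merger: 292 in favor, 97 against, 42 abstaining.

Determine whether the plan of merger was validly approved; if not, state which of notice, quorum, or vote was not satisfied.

Invalid — notice requirement not satisfied.

Notice: 18 days given; 20 required. Not satisfied.
Quorum: 20% of 2,143 = 428.60, rounded up to 429; 431 present. Satisfied.
Vote: requires three-fourths of the votes cast (431 − 42 abstaining = 389); 3/4 of 389 = 291.75, rounded up to 292, so 292 needed; 292 in favor. Satisfied.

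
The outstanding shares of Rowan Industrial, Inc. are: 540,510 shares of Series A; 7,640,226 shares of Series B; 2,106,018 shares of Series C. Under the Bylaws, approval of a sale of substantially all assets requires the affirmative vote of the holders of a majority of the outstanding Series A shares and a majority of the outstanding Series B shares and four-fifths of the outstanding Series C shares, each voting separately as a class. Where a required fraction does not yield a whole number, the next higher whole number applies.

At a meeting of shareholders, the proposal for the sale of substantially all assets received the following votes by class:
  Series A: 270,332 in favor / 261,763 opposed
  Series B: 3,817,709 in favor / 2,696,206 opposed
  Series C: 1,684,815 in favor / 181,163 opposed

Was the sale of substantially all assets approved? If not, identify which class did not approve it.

Series A: a majority of 540510 is 270256; 270,256 required, 270,332 in favor — approved.
Series B: a majority of 7640226 is 3820114; 3,820,114 required, 3,817,709 in favor — not approved.
Series C: 4/5 of 2106018 = 1684814.40, rounded up to 1684815; 1,684,815 required, 1,684,815 in favor — approved.

Not approved — the Series B shares did not give the required vote.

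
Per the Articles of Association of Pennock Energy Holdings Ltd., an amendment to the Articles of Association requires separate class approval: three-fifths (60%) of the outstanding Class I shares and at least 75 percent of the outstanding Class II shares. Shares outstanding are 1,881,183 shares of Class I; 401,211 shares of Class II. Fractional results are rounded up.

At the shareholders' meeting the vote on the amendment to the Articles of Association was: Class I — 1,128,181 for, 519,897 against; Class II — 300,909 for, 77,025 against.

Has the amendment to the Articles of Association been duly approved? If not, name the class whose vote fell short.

Class I: 3/5 of 1881183 = 1128709.80, rounded up to 1128710; 1,128,710 required, 1,128,181 in favor — not approved.
Class II: 3/4 of 401211 = 300908.25, rounded up to 300909; 300,909 required, 300,909 in favor — approved.

Not approved — the Class I shares did not give the required vote.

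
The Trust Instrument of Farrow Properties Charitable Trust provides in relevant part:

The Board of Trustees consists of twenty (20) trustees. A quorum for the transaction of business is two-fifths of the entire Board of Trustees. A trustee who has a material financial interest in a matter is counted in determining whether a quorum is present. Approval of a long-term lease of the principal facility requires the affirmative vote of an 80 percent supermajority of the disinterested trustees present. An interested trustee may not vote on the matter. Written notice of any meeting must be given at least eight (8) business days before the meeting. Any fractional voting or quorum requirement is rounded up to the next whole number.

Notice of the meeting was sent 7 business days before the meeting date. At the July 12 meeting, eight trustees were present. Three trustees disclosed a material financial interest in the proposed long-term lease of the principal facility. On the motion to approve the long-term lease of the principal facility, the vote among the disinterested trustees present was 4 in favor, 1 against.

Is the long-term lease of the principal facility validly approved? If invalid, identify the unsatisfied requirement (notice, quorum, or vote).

Invalid — notice requirement not satisfied.

Notice: 7 business days given; 8 required (7 < 8). Not satisfied.
Quorum: 8 present (interested trustees count toward quorum); quorum is 8. Satisfied.
Vote: the long-term lease of the principal facility requires four-fifths of the disinterested trustees present (8 − 3 = 5). 4/5 of 5 = 4, so 4 affirmative votes are needed; 4 voted in favor. Satisfied.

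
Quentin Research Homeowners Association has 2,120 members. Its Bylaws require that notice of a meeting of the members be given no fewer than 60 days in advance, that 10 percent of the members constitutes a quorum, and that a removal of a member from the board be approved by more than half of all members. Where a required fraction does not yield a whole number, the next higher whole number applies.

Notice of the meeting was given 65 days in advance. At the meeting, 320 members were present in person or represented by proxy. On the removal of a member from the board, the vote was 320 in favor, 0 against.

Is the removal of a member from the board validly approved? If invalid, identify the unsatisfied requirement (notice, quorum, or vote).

Notice: 65 days given; 60 required. Satisfied.
Quorum: 10% of 2,120 = 212; 320 present. Satisfied.
Vote: requires a majority of all members (2,120); a majority of 2120 is 1061, so 1,061 needed; 320 in favor. Not satisfied.

Invalid — vote requirement not satisfied.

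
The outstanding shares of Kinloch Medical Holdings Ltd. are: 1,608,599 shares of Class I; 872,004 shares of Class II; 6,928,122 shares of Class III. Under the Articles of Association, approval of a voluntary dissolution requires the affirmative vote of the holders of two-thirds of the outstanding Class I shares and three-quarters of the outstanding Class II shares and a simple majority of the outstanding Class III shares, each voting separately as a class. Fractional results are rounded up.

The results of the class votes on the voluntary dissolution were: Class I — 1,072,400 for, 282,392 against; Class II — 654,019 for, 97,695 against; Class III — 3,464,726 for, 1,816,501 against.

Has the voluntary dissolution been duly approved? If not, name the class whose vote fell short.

Class I: 2/3 of 1608599 = 1072399.33, rounded up to 1072400; 1,072,400 required, 1,072,400 in favor — approved.
Class II: 3/4 of 872004 = 654003; 654,003 required, 654,019 in favor — approved.
Class III: a majority of 6928122 is 3464062; 3,464,062 required, 3,464,726 in favor — approved.

Approved — every class gave the required vote.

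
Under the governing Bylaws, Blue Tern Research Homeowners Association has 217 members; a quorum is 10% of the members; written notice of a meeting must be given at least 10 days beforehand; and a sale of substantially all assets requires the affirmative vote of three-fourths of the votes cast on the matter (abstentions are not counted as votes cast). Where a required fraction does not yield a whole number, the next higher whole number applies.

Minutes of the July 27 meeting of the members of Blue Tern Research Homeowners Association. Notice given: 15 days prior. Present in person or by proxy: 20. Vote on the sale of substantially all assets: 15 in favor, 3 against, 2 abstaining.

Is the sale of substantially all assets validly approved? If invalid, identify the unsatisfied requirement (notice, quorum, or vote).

Notice: 15 days given; 10 required. Satisfied.
Quorum: 10% of 217 = 21.70, rounded up to 22; 20 present. Not satisfied.
Vote: requires three-fourths of the votes cast (20 − 2 abstaining = 18); 3/4 of 18 = 13.50, rounded up to 14, so 14 needed; 15 in favor. Satisfied.

Invalid — quorum requirement not satisfied.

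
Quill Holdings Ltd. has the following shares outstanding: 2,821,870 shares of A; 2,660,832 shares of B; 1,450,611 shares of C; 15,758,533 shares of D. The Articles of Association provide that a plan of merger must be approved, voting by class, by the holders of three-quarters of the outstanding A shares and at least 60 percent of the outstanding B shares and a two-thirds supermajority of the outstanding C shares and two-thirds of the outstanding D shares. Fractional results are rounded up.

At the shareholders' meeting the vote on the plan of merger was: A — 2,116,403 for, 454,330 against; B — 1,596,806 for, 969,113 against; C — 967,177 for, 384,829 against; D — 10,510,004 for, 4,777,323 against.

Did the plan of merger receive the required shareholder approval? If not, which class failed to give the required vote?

A: 3/4 of 2821870 = 2116402.50, rounded up to 2116403; 2,116,403 required, 2,116,403 in favor — approved.
B: 3/5 of 2660832 = 1596499.20, rounded up to 1596500; 1,596,500 required, 1,596,806 in favor — approved.
C: 2/3 of 1450611 = 967074; 967,074 required, 967,177 in favor — approved.
D: 2/3 of 15758533 = 10505688.67, rounded up to 10505689; 10,505,689 required, 10,510,004 in favor — approved.

Approved — every class gave the required vote.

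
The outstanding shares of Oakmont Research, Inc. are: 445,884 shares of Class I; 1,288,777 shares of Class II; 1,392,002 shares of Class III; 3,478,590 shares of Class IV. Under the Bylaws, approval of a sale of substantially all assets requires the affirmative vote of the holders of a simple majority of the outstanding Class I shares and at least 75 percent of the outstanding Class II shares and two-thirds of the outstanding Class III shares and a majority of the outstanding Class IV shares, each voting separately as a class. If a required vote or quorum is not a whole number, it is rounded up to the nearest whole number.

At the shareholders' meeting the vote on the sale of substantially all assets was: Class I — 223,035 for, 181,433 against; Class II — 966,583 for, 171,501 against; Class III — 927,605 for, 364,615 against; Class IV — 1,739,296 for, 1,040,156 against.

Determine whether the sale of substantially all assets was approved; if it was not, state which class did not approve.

Class I: a majority of 445884 is 222943; 222,943 required, 223,035 in favor — approved.
Class II: 3/4 of 1288777 = 966582.75, rounded up to 966583; 966,583 required, 966,583 in favor — approved.
Class III: 2/3 of 1392002 = 928001.33, rounded up to 928002; 928,002 required, 927,605 in favor — not approved.
Class IV: a majority of 3478590 is 1739296; 1,739,296 required, 1,739,296 in favor — approved.

Not approved — the Class III shares did not give the required vote.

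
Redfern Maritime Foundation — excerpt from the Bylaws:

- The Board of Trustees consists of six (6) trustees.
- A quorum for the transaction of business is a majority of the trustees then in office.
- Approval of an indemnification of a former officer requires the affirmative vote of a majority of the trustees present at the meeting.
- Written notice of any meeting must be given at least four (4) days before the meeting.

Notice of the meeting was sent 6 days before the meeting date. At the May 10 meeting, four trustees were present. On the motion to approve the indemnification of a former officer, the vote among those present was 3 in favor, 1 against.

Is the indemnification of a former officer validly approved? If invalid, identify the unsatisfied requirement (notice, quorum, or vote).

Notice: 6 days given; 4 required (6 ≥ 4). Satisfied.
Quorum: 4 present; quorum is 4. Satisfied.
Vote: the indemnification of a former officer requires a majority of the trustees present (4). A majority of 4 is 3, so 3 affirmative votes are needed; 3 voted in favor. Satisfied.

Valid — all requirements satisfied.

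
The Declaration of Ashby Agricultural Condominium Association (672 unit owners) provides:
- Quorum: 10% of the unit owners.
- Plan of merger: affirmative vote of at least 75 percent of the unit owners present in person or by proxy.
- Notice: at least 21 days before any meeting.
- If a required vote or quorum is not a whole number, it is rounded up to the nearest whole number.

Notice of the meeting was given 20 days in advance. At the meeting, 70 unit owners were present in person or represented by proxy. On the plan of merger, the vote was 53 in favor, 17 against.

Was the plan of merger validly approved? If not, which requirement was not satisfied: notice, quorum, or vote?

Invalid — notice requirement not satisfied.

Notice: 20 days given; 21 required. Not satisfied.
Quorum: 10% of 672 = 67.20, rounded up to 68; 70 present. Satisfied.
Vote: requires three-fourths of those present (70); 3/4 of 70 = 52.50, rounded up to 53, so 53 needed; 53 in favor. Satisfied.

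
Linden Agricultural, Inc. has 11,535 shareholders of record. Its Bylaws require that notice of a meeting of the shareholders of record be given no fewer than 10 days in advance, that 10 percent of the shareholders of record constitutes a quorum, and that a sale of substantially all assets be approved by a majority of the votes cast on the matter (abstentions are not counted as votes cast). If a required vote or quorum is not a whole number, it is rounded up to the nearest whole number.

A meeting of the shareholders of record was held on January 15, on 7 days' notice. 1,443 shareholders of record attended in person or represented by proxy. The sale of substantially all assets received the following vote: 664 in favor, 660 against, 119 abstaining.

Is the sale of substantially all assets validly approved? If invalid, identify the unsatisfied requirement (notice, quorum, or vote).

Notice: 7 days given; 10 required. Not satisfied.
Quorum: 10% of 11,535 = 1,153.50, rounded up to 1,154; 1,443 present. Satisfied.
Vote: requires a majority of the votes cast (1,443 − 119 abstaining = 1,324); a majority of 1324 is 663, so 663 needed; 664 in favor. Satisfied.

Invalid — notice requirement not satisfied.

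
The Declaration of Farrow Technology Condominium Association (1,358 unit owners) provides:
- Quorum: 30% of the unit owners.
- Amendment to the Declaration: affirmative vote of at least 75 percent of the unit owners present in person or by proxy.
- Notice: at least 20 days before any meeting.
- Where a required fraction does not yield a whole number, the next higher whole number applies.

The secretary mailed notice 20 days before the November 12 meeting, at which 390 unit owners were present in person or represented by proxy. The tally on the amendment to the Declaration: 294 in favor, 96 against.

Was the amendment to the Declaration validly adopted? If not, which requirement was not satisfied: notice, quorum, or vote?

Invalid — quorum requirement not satisfied.

Notice: 20 days given; 20 required. Satisfied.
Quorum: 30% of 1,358 = 407.40, rounded up to 408; 390 present. Not satisfied.
Vote: requires three-fourths of those present (390); 3/4 of 390 = 292.50, rounded up to 293, so 293 needed; 294 in favor. Satisfied.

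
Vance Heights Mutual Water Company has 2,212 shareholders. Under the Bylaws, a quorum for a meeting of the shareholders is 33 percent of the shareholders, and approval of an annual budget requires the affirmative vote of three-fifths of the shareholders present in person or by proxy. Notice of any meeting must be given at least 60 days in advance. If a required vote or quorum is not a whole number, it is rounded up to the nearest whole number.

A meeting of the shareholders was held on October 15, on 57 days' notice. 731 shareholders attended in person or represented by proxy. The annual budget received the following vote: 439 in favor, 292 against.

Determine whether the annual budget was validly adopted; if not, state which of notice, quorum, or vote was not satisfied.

Notice: 57 days given; 60 required. Not satisfied.
Quorum: 33% of 2,212 = 729.96, rounded up to 730; 731 present. Satisfied.
Vote: requires three-fifths of those present (731); 3/5 of 731 = 438.60, rounded up to 439, so 439 needed; 439 in favor. Satisfied.

Invalid — notice requirement not satisfied.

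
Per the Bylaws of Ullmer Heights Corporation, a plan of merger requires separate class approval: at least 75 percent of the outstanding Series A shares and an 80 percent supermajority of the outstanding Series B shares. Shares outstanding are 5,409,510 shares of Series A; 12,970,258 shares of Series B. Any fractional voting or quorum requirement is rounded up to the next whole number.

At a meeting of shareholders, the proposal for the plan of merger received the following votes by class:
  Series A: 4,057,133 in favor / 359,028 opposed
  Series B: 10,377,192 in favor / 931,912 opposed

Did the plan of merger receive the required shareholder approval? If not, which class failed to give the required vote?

Approved — every class gave the required vote.

Series A: 3/4 of 5409510 = 4057132.50, rounded up to 4057133; 4,057,133 required, 4,057,133 in favor — approved.
Series B: 4/5 of 12970258 = 10376206.40, rounded up to 10376207; 10,376,207 required, 10,377,192 in favor — approved.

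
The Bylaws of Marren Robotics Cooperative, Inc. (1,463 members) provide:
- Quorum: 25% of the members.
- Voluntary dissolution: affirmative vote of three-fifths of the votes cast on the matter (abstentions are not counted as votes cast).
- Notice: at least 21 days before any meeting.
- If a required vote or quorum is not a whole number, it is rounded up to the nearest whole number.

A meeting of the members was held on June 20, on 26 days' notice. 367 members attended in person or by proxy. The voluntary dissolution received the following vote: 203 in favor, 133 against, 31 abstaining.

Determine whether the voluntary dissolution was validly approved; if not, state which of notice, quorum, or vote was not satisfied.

Notice: 26 days given; 21 required. Satisfied.
Quorum: 25% of 1,463 = 365.75, rounded up to 366; 367 present. Satisfied.
Vote: requires three-fifths of the votes cast (367 − 31 abstaining = 336); 3/5 of 336 = 201.60, rounded up to 202, so 202 needed; 203 in favor. Satisfied.

Valid — all requirements satisfied.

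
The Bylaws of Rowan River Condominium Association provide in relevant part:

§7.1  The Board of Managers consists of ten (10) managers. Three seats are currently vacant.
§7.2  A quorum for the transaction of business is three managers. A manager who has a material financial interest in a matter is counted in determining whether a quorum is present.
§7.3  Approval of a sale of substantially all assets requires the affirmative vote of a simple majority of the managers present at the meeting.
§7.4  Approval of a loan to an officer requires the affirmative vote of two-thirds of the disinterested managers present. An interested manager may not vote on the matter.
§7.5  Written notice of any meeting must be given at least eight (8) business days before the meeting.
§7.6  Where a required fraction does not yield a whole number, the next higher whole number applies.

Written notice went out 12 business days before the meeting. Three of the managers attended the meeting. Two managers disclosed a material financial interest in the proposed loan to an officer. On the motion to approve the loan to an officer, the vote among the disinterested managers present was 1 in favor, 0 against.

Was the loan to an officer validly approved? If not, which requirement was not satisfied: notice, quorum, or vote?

Notice: 12 business days given; 8 required (12 ≥ 8). Satisfied.
Quorum: 3 present (interested managers count toward quorum); quorum is 3. Satisfied.
Vote: the loan to an officer requires two-thirds of the disinterested managers present (3 − 2 = 1). 2/3 of 1 = 0.67, rounded up to 1, so 1 affirmative vote is needed; 1 voted in favor. Satisfied.

Valid — all requirements satisfied.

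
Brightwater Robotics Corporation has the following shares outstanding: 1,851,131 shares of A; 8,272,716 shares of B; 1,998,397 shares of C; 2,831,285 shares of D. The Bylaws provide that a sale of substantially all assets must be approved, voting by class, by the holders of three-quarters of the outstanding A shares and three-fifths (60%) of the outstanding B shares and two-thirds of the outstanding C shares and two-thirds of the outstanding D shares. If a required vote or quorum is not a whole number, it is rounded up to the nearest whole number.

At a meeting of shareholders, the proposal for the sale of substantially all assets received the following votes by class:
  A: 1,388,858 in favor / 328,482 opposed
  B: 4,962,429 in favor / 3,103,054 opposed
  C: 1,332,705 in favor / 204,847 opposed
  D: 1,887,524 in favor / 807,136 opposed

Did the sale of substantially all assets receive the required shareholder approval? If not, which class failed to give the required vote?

Not approved — the B shares did not give the required vote.

A: 3/4 of 1851131 = 1388348.25, rounded up to 1388349; 1,388,349 required, 1,388,858 in favor — approved.
B: 3/5 of 8272716 = 4963629.60, rounded up to 4963630; 4,963,630 required, 4,962,429 in favor — not approved.
C: 2/3 of 1998397 = 1332264.67, rounded up to 1332265; 1,332,265 required, 1,332,705 in favor — approved.
D: 2/3 of 2831285 = 1887523.33, rounded up to 1887524; 1,887,524 required, 1,887,524 in favor — approved.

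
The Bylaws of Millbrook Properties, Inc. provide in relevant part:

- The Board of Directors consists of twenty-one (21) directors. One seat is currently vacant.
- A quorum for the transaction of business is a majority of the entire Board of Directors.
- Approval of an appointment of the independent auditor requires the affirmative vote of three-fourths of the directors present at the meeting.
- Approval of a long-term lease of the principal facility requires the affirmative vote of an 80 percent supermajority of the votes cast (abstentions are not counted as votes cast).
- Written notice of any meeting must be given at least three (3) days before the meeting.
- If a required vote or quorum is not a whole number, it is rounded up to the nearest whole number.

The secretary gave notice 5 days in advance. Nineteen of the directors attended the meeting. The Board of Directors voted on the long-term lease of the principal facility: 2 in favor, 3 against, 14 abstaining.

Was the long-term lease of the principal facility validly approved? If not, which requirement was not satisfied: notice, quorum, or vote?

Invalid — vote requirement not satisfied.

Notice: 5 days given; 3 required (5 ≥ 3). Satisfied.
Quorum: 19 present; quorum is 11. Satisfied.
Vote: the long-term lease of the principal facility requires four-fifths of the votes cast (19 present − 14 abstaining = 5). 4/5 of 5 = 4, so 4 affirmative votes are needed; 2 voted in favor. Not satisfied.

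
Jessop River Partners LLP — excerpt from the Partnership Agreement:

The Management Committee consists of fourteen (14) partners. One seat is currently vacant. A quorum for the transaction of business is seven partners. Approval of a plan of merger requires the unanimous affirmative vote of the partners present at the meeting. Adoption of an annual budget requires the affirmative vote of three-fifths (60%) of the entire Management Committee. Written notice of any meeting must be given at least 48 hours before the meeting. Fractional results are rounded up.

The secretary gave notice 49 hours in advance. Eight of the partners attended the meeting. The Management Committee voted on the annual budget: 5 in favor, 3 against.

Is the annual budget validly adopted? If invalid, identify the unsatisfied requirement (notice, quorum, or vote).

Invalid — vote requirement not satisfied.

Notice: 49 hours given; 48 required (49 ≥ 48). Satisfied.
Quorum: 8 present; quorum is 7. Satisfied.
Vote: the annual budget requires three-fifths of the entire Management Committee (14). 3/5 of 14 = 8.40, rounded up to 9, so 9 affirmative votes are needed; 5 voted in favor. Not satisfied.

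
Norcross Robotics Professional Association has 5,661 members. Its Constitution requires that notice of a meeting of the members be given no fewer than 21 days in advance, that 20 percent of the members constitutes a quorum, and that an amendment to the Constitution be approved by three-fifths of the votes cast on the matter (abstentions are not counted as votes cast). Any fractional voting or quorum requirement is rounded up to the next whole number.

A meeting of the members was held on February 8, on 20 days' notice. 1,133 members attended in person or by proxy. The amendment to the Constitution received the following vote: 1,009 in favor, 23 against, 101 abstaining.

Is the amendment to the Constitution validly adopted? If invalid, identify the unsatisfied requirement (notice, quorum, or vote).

Notice: 20 days given; 21 required. Not satisfied.
Quorum: 20% of 5,661 = 1,132.20, rounded up to 1,133; 1,133 present. Satisfied.
Vote: requires three-fifths of the votes cast (1,133 − 101 abstaining = 1,032); 3/5 of 1032 = 619.20, rounded up to 620, so 620 needed; 1,009 in favor. Satisfied.

Invalid — notice requirement not satisfied.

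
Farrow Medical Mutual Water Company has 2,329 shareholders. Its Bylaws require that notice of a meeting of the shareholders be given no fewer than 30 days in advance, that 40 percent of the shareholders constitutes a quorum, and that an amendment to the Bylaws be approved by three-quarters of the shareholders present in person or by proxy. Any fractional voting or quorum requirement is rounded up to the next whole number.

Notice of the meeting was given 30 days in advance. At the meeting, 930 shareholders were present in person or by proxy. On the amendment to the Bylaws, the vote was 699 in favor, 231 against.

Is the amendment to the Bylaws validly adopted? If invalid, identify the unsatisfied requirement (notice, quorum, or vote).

Invalid — quorum requirement not satisfied.

Notice: 30 days given; 30 required. Satisfied.
Quorum: 40% of 2,329 = 931.60, rounded up to 932; 930 present. Not satisfied.
Vote: requires three-fourths of those present (930); 3/4 of 930 = 697.50, rounded up to 698, so 698 needed; 699 in favor. Satisfied.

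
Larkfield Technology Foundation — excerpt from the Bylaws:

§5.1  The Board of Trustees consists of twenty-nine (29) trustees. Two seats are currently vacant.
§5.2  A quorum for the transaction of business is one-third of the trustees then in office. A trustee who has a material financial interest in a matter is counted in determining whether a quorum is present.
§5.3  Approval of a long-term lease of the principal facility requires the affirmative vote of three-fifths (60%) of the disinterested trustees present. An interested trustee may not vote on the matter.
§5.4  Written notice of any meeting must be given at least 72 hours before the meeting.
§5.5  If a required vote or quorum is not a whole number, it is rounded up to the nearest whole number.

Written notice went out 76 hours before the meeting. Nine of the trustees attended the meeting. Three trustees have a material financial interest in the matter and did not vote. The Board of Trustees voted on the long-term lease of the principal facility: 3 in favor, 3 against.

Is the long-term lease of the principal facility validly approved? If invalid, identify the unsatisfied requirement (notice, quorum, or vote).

Notice: 76 hours given; 72 required (76 ≥ 72). Satisfied.
Quorum: 9 present (interested trustees count toward quorum); quorum is 9. Satisfied.
Vote: the long-term lease of the principal facility requires three-fifths of the disinterested trustees present (9 − 3 = 6). 3/5 of 6 = 3.60, rounded up to 4, so 4 affirmative votes are needed; 3 voted in favor. Not satisfied.

Invalid — vote requirement not satisfied.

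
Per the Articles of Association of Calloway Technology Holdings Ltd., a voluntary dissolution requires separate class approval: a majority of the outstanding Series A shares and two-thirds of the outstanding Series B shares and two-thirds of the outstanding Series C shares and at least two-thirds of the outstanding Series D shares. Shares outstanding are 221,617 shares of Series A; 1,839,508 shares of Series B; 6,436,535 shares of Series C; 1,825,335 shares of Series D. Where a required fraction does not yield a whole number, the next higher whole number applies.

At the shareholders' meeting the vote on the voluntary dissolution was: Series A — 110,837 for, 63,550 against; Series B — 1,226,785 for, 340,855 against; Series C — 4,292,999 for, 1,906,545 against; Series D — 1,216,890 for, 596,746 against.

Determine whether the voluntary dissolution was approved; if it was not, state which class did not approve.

Series A: a majority of 221617 is 110809; 110,809 required, 110,837 in favor — approved.
Series B: 2/3 of 1839508 = 1226338.67, rounded up to 1226339; 1,226,339 required, 1,226,785 in favor — approved.
Series C: 2/3 of 6436535 = 4291023.33, rounded up to 4291024; 4,291,024 required, 4,292,999 in favor — approved.
Series D: 2/3 of 1825335 = 1216890; 1,216,890 required, 1,216,890 in favor — approved.

Approved — every class gave the required vote.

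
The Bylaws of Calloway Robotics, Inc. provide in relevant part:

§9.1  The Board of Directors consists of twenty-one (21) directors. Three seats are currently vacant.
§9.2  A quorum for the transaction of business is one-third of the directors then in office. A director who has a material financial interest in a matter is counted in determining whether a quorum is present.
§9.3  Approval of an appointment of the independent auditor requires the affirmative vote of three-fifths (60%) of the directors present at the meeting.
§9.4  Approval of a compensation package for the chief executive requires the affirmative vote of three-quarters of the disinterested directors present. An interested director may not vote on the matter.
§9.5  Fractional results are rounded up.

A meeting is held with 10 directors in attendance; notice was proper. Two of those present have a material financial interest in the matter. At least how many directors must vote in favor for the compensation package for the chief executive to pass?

6

The compensation package for the chief executive requires three-fourths of the disinterested directors present (10 − 2 = 8).
3/4 of 8 = 6.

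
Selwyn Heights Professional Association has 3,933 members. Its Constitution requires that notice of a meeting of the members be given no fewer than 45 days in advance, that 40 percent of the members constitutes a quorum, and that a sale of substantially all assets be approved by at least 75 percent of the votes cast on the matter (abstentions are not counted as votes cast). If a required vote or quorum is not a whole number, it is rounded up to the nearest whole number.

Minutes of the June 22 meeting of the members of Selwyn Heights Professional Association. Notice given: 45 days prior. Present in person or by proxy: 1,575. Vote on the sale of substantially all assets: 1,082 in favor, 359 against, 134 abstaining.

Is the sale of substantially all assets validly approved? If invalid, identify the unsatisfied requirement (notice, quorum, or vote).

Notice: 45 days given; 45 required. Satisfied.
Quorum: 40% of 3,933 = 1,573.20, rounded up to 1,574; 1,575 present. Satisfied.
Vote: requires three-fourths of the votes cast (1,575 − 134 abstaining = 1,441); 3/4 of 1441 = 1080.75, rounded up to 1081, so 1,081 needed; 1,082 in favor. Satisfied.

Valid — all requirements satisfied.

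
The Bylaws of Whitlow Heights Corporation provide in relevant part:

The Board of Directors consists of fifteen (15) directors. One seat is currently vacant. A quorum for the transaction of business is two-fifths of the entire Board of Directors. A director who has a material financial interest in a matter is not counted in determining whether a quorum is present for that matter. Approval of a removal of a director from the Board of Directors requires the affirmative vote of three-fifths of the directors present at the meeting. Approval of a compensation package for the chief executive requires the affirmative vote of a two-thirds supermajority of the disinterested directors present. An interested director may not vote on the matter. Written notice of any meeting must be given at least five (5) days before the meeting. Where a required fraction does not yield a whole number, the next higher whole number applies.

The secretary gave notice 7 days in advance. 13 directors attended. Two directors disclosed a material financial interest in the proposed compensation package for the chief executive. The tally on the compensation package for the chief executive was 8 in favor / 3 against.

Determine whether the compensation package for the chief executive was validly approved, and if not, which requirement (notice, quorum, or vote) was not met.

Notice: 7 days given; 5 required (7 ≥ 5). Satisfied.
Quorum: 13 present, but the 2 interested directors do not count, leaving 11. Quorum is 6. Satisfied.
Vote: the compensation package for the chief executive requires two-thirds of the disinterested directors present (13 − 2 = 11). 2/3 of 11 = 7.33, rounded up to 8, so 8 affirmative votes are needed; 8 voted in favor. Satisfied.

Valid — all requirements satisfied.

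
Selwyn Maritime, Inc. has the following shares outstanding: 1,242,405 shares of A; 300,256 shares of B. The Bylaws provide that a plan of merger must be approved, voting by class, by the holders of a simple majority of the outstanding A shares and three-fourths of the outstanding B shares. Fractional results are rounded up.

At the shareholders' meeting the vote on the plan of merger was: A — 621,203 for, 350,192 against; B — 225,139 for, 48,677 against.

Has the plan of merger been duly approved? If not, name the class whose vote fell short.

A: a majority of 1242405 is 621203; 621,203 required, 621,203 in favor — approved.
B: 3/4 of 300256 = 225192; 225,192 required, 225,139 in favor — not approved.

Not approved — the B shares did not give the required vote.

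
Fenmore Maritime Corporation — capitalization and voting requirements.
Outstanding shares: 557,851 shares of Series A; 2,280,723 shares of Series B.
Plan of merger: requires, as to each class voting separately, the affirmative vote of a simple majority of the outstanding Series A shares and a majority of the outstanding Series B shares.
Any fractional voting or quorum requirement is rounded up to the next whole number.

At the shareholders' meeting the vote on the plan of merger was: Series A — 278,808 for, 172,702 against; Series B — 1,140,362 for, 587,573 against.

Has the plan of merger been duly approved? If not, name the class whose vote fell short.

Series A: a majority of 557851 is 278926; 278,926 required, 278,808 in favor — not approved.
Series B: a majority of 2280723 is 1140362; 1,140,362 required, 1,140,362 in favor — approved.

Not approved — the Series A shares did not give the required vote.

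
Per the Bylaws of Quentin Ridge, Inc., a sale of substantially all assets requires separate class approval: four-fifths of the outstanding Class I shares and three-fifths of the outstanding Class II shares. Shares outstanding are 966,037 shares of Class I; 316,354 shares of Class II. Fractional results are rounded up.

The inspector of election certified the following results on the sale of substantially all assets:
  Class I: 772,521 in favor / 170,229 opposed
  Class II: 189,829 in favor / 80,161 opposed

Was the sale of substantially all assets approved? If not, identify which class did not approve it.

Not approved — the Class I shares did not give the required vote.

Class I: 4/5 of 966037 = 772829.60, rounded up to 772830; 772,830 required, 772,521 in favor — not approved.
Class II: 3/5 of 316354 = 189812.40, rounded up to 189813; 189,813 required, 189,829 in favor — approved.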